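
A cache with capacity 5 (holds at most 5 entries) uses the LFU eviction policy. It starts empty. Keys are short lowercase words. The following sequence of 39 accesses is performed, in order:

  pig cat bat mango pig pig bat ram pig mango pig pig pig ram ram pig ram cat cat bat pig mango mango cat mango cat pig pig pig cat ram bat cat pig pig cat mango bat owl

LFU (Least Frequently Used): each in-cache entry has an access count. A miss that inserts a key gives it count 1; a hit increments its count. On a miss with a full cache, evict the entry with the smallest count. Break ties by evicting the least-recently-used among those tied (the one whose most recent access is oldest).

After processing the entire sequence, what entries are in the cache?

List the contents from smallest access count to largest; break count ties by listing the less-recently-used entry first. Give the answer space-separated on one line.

LFU simulation (capacity=5):
  1. access pig: MISS. Cache: [pig(c=1)]
  2. access cat: MISS. Cache: [pig(c=1) cat(c=1)]
  3. access bat: MISS. Cache: [pig(c=1) cat(c=1) bat(c=1)]
  4. access mango: MISS. Cache: [pig(c=1) cat(c=1) bat(c=1) mango(c=1)]
  5. access pig: HIT, count now 2. Cache: [cat(c=1) bat(c=1) mango(c=1) pig(c=2)]
  6. access pig: HIT, count now 3. Cache: [cat(c=1) bat(c=1) mango(c=1) pig(c=3)]
  7. access bat: HIT, count now 2. Cache: [cat(c=1) mango(c=1) bat(c=2) pig(c=3)]
  8. access ram: MISS. Cache: [cat(c=1) mango(c=1) ram(c=1) bat(c=2) pig(c=3)]
  9. access pig: HIT, count now 4. Cache: [cat(c=1) mango(c=1) ram(c=1) bat(c=2) pig(c=4)]
  10. access mango: HIT, count now 2. Cache: [cat(c=1) ram(c=1) bat(c=2) mango(c=2) pig(c=4)]
  11. access pig: HIT, count now 5. Cache: [cat(c=1) ram(c=1) bat(c=2) mango(c=2) pig(c=5)]
  12. access pig: HIT, count now 6. Cache: [cat(c=1) ram(c=1) bat(c=2) mango(c=2) pig(c=6)]
  13. access pig: HIT, count now 7. Cache: [cat(c=1) ram(c=1) bat(c=2) mango(c=2) pig(c=7)]
  14. access ram: HIT, count now 2. Cache: [cat(c=1) bat(c=2) mango(c=2) ram(c=2) pig(c=7)]
  15. access ram: HIT, count now 3. Cache: [cat(c=1) bat(c=2) mango(c=2) ram(c=3) pig(c=7)]
  16. access pig: HIT, count now 8. Cache: [cat(c=1) bat(c=2) mango(c=2) ram(c=3) pig(c=8)]
  17. access ram: HIT, count now 4. Cache: [cat(c=1) bat(c=2) mango(c=2) ram(c=4) pig(c=8)]
  18. access cat: HIT, count now 2. Cache: [bat(c=2) mango(c=2) cat(c=2) ram(c=4) pig(c=8)]
  19. access cat: HIT, count now 3. Cache: [bat(c=2) mango(c=2) cat(c=3) ram(c=4) pig(c=8)]
  20. access bat: HIT, count now 3. Cache: [mango(c=2) cat(c=3) bat(c=3) ram(c=4) pig(c=8)]
  21. access pig: HIT, count now 9. Cache: [mango(c=2) cat(c=3) bat(c=3) ram(c=4) pig(c=9)]
  22. access mango: HIT, count now 3. Cache: [cat(c=3) bat(c=3) mango(c=3) ram(c=4) pig(c=9)]
  23. access mango: HIT, count now 4. Cache: [cat(c=3) bat(c=3) ram(c=4) mango(c=4) pig(c=9)]
  24. access cat: HIT, count now 4. Cache: [bat(c=3) ram(c=4) mango(c=4) cat(c=4) pig(c=9)]
  25. access mango: HIT, count now 5. Cache: [bat(c=3) ram(c=4) cat(c=4) mango(c=5) pig(c=9)]
  26. access cat: HIT, count now 5. Cache: [bat(c=3) ram(c=4) mango(c=5) cat(c=5) pig(c=9)]
  27. access pig: HIT, count now 10. Cache: [bat(c=3) ram(c=4) mango(c=5) cat(c=5) pig(c=10)]
  28. access pig: HIT, count now 11. Cache: [bat(c=3) ram(c=4) mango(c=5) cat(c=5) pig(c=11)]
  29. access pig: HIT, count now 12. Cache: [bat(c=3) ram(c=4) mango(c=5) cat(c=5) pig(c=12)]
  30. access cat: HIT, count now 6. Cache: [bat(c=3) ram(c=4) mango(c=5) cat(c=6) pig(c=12)]
  31. access ram: HIT, count now 5. Cache: [bat(c=3) mango(c=5) ram(c=5) cat(c=6) pig(c=12)]
  32. access bat: HIT, count now 4. Cache: [bat(c=4) mango(c=5) ram(c=5) cat(c=6) pig(c=12)]
  33. access cat: HIT, count now 7. Cache: [bat(c=4) mango(c=5) ram(c=5) cat(c=7) pig(c=12)]
  34. access pig: HIT, count now 13. Cache: [bat(c=4) mango(c=5) ram(c=5) cat(c=7) pig(c=13)]
  35. access pig: HIT, count now 14. Cache: [bat(c=4) mango(c=5) ram(c=5) cat(c=7) pig(c=14)]
  36. access cat: HIT, count now 8. Cache: [bat(c=4) mango(c=5) ram(c=5) cat(c=8) pig(c=14)]
  37. access mango: HIT, count now 6. Cache: [bat(c=4) ram(c=5) mango(c=6) cat(c=8) pig(c=14)]
  38. access bat: HIT, count now 5. Cache: [ram(c=5) bat(c=5) mango(c=6) cat(c=8) pig(c=14)]
  39. access owl: MISS, evict ram(c=5). Cache: [owl(c=1) bat(c=5) mango(c=6) cat(c=8) pig(c=14)]
Total: 33 hits, 6 misses, 1 evictions

Answer: owl bat mango cat pig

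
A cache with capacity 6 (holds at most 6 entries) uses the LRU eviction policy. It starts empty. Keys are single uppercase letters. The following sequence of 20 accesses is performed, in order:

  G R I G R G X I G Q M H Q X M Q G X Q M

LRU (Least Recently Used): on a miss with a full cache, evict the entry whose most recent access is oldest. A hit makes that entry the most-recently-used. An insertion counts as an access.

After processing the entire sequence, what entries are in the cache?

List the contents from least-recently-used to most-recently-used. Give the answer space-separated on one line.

LRU simulation (capacity=6):
  1. access G: MISS. Cache (LRU->MRU): [G]
  2. access R: MISS. Cache (LRU->MRU): [G R]
  3. access I: MISS. Cache (LRU->MRU): [G R I]
  4. access G: HIT. Cache (LRU->MRU): [R I G]
  5. access R: HIT. Cache (LRU->MRU): [I G R]
  6. access G: HIT. Cache (LRU->MRU): [I R G]
  7. access X: MISS. Cache (LRU->MRU): [I R G X]
  8. access I: HIT. Cache (LRU->MRU): [R G X I]
  9. access G: HIT. Cache (LRU->MRU): [R X I G]
  10. access Q: MISS. Cache (LRU->MRU): [R X I G Q]
  11. access M: MISS. Cache (LRU->MRU): [R X I G Q M]
  12. access H: MISS, evict R. Cache (LRU->MRU): [X I G Q M H]
  13. access Q: HIT. Cache (LRU->MRU): [X I G M H Q]
  14. access X: HIT. Cache (LRU->MRU): [I G M H Q X]
  15. access M: HIT. Cache (LRU->MRU): [I G H Q X M]
  16. access Q: HIT. Cache (LRU->MRU): [I G H X M Q]
  17. access G: HIT. Cache (LRU->MRU): [I H X M Q G]
  18. access X: HIT. Cache (LRU->MRU): [I H M Q G X]
  19. access Q: HIT. Cache (LRU->MRU): [I H M G X Q]
  20. access M: HIT. Cache (LRU->MRU): [I H G X Q M]
Total: 13 hits, 7 misses, 1 evictions

Answer: I H G X Q M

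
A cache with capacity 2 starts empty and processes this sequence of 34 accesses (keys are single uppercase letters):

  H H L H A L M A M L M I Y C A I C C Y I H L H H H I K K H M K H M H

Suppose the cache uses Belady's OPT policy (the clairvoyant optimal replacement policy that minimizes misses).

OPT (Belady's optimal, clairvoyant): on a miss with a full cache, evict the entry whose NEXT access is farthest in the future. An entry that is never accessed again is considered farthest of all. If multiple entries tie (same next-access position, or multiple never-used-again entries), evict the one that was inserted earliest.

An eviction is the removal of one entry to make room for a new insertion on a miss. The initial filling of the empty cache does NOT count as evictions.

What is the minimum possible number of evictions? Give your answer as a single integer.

Answer: 15

Derivation:
OPT (Belady) simulation (capacity=2):
  1. access H: MISS. Cache: [H]
  2. access H: HIT. Next use of H: step 4. Cache: [H]
  3. access L: MISS. Cache: [H L]
  4. access H: HIT. Next use of H: step 21. Cache: [H L]
  5. access A: MISS, evict H (next use: step 21). Cache: [L A]
  6. access L: HIT. Next use of L: step 10. Cache: [L A]
  7. access M: MISS, evict L (next use: step 10). Cache: [A M]
  8. access A: HIT. Next use of A: step 15. Cache: [A M]
  9. access M: HIT. Next use of M: step 11. Cache: [A M]
  10. access L: MISS, evict A (next use: step 15). Cache: [M L]
  11. access M: HIT. Next use of M: step 30. Cache: [M L]
  12. access I: MISS, evict M (next use: step 30). Cache: [L I]
  13. access Y: MISS, evict L (next use: step 22). Cache: [I Y]
  14. access C: MISS, evict Y (next use: step 19). Cache: [I C]
  15. access A: MISS, evict C (next use: step 17). Cache: [I A]
  16. access I: HIT. Next use of I: step 20. Cache: [I A]
  17. access C: MISS, evict A (next use: never). Cache: [I C]
  18. access C: HIT. Next use of C: never. Cache: [I C]
  19. access Y: MISS, evict C (next use: never). Cache: [I Y]
  20. access I: HIT. Next use of I: step 26. Cache: [I Y]
  21. access H: MISS, evict Y (next use: never). Cache: [I H]
  22. access L: MISS, evict I (next use: step 26). Cache: [H L]
  23. access H: HIT. Next use of H: step 24. Cache: [H L]
  24. access H: HIT. Next use of H: step 25. Cache: [H L]
  25. access H: HIT. Next use of H: step 29. Cache: [H L]
  26. access I: MISS, evict L (next use: never). Cache: [H I]
  27. access K: MISS, evict I (next use: never). Cache: [H K]
  28. access K: HIT. Next use of K: step 31. Cache: [H K]
  29. access H: HIT. Next use of H: step 32. Cache: [H K]
  30. access M: MISS, evict H (next use: step 32). Cache: [K M]
  31. access K: HIT. Next use of K: never. Cache: [K M]
  32. access H: MISS, evict K (next use: never). Cache: [M H]
  33. access M: HIT. Next use of M: never. Cache: [M H]
  34. access H: HIT. Next use of H: never. Cache: [M H]
Total: 17 hits, 17 misses, 15 evictions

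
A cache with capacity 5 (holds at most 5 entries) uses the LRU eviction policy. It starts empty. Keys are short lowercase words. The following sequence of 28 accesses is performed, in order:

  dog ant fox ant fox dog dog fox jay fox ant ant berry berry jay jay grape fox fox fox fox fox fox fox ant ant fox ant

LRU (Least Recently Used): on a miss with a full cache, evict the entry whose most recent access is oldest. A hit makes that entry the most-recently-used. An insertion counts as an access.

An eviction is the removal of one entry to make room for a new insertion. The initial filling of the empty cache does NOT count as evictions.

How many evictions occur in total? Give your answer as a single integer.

LRU simulation (capacity=5):
  1. access dog: MISS. Cache (LRU->MRU): [dog]
  2. access ant: MISS. Cache (LRU->MRU): [dog ant]
  3. access fox: MISS. Cache (LRU->MRU): [dog ant fox]
  4. access ant: HIT. Cache (LRU->MRU): [dog fox ant]
  5. access fox: HIT. Cache (LRU->MRU): [dog ant fox]
  6. access dog: HIT. Cache (LRU->MRU): [ant fox dog]
  7. access dog: HIT. Cache (LRU->MRU): [ant fox dog]
  8. access fox: HIT. Cache (LRU->MRU): [ant dog fox]
  9. access jay: MISS. Cache (LRU->MRU): [ant dog fox jay]
  10. access fox: HIT. Cache (LRU->MRU): [ant dog jay fox]
  11. access ant: HIT. Cache (LRU->MRU): [dog jay fox ant]
  12. access ant: HIT. Cache (LRU->MRU): [dog jay fox ant]
  13. access berry: MISS. Cache (LRU->MRU): [dog jay fox ant berry]
  14. access berry: HIT. Cache (LRU->MRU): [dog jay fox ant berry]
  15. access jay: HIT. Cache (LRU->MRU): [dog fox ant berry jay]
  16. access jay: HIT. Cache (LRU->MRU): [dog fox ant berry jay]
  17. access grape: MISS, evict dog. Cache (LRU->MRU): [fox ant berry jay grape]
  18. access fox: HIT. Cache (LRU->MRU): [ant berry jay grape fox]
  19. access fox: HIT. Cache (LRU->MRU): [ant berry jay grape fox]
  20. access fox: HIT. Cache (LRU->MRU): [ant berry jay grape fox]
  21. access fox: HIT. Cache (LRU->MRU): [ant berry jay grape fox]
  22. access fox: HIT. Cache (LRU->MRU): [ant berry jay grape fox]
  23. access fox: HIT. Cache (LRU->MRU): [ant berry jay grape fox]
  24. access fox: HIT. Cache (LRU->MRU): [ant berry jay grape fox]
  25. access ant: HIT. Cache (LRU->MRU): [berry jay grape fox ant]
  26. access ant: HIT. Cache (LRU->MRU): [berry jay grape fox ant]
  27. access fox: HIT. Cache (LRU->MRU): [berry jay grape ant fox]
  28. access ant: HIT. Cache (LRU->MRU): [berry jay grape fox ant]
Total: 22 hits, 6 misses, 1 evictions

Answer: 1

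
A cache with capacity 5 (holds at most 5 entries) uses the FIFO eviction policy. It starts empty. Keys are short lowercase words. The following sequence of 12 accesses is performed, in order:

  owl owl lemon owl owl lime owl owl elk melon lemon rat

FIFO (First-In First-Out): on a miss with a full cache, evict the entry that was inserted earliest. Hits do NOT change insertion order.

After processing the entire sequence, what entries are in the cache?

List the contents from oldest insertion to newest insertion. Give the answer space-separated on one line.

Answer: lemon lime elk melon rat

Derivation:
FIFO simulation (capacity=5):
  1. access owl: MISS. Cache (old->new): [owl]
  2. access owl: HIT. Cache (old->new): [owl]
  3. access lemon: MISS. Cache (old->new): [owl lemon]
  4. access owl: HIT. Cache (old->new): [owl lemon]
  5. access owl: HIT. Cache (old->new): [owl lemon]
  6. access lime: MISS. Cache (old->new): [owl lemon lime]
  7. access owl: HIT. Cache (old->new): [owl lemon lime]
  8. access owl: HIT. Cache (old->new): [owl lemon lime]
  9. access elk: MISS. Cache (old->new): [owl lemon lime elk]
  10. access melon: MISS. Cache (old->new): [owl lemon lime elk melon]
  11. access lemon: HIT. Cache (old->new): [owl lemon lime elk melon]
  12. access rat: MISS, evict owl. Cache (old->new): [lemon lime elk melon rat]
Total: 6 hits, 6 misses, 1 evictions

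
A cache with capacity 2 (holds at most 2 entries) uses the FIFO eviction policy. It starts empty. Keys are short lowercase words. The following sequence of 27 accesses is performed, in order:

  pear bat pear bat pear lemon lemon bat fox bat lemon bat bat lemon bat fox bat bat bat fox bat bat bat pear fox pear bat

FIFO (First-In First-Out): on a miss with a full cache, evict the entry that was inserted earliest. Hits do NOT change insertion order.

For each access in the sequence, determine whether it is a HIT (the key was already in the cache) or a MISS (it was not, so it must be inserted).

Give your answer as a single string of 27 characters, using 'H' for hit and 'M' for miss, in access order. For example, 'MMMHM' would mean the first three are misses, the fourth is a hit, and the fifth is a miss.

Answer: MMHHHMHHMMMHHHHMMHHHHHHMMHM

Derivation:
FIFO simulation (capacity=2):
  1. access pear: MISS. Cache (old->new): [pear]
  2. access bat: MISS. Cache (old->new): [pear bat]
  3. access pear: HIT. Cache (old->new): [pear bat]
  4. access bat: HIT. Cache (old->new): [pear bat]
  5. access pear: HIT. Cache (old->new): [pear bat]
  6. access lemon: MISS, evict pear. Cache (old->new): [bat lemon]
  7. access lemon: HIT. Cache (old->new): [bat lemon]
  8. access bat: HIT. Cache (old->new): [bat lemon]
  9. access fox: MISS, evict bat. Cache (old->new): [lemon fox]
  10. access bat: MISS, evict lemon. Cache (old->new): [fox bat]
  11. access lemon: MISS, evict fox. Cache (old->new): [bat lemon]
  12. access bat: HIT. Cache (old->new): [bat lemon]
  13. access bat: HIT. Cache (old->new): [bat lemon]
  14. access lemon: HIT. Cache (old->new): [bat lemon]
  15. access bat: HIT. Cache (old->new): [bat lemon]
  16. access fox: MISS, evict bat. Cache (old->new): [lemon fox]
  17. access bat: MISS, evict lemon. Cache (old->new): [fox bat]
  18. access bat: HIT. Cache (old->new): [fox bat]
  19. access bat: HIT. Cache (old->new): [fox bat]
  20. access fox: HIT. Cache (old->new): [fox bat]
  21. access bat: HIT. Cache (old->new): [fox bat]
  22. access bat: HIT. Cache (old->new): [fox bat]
  23. access bat: HIT. Cache (old->new): [fox bat]
  24. access pear: MISS, evict fox. Cache (old->new): [bat pear]
  25. access fox: MISS, evict bat. Cache (old->new): [pear fox]
  26. access pear: HIT. Cache (old->new): [pear fox]
  27. access bat: MISS, evict pear. Cache (old->new): [fox bat]
Total: 16 hits, 11 misses, 9 evictions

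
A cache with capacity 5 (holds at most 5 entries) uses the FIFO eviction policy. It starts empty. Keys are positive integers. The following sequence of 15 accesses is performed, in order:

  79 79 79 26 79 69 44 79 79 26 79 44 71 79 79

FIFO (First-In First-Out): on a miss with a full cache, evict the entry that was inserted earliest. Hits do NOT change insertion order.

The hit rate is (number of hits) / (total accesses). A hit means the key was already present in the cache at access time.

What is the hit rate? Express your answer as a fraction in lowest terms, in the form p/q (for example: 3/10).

FIFO simulation (capacity=5):
  1. access 79: MISS. Cache (old->new): [79]
  2. access 79: HIT. Cache (old->new): [79]
  3. access 79: HIT. Cache (old->new): [79]
  4. access 26: MISS. Cache (old->new): [79 26]
  5. access 79: HIT. Cache (old->new): [79 26]
  6. access 69: MISS. Cache (old->new): [79 26 69]
  7. access 44: MISS. Cache (old->new): [79 26 69 44]
  8. access 79: HIT. Cache (old->new): [79 26 69 44]
  9. access 79: HIT. Cache (old->new): [79 26 69 44]
  10. access 26: HIT. Cache (old->new): [79 26 69 44]
  11. access 79: HIT. Cache (old->new): [79 26 69 44]
  12. access 44: HIT. Cache (old->new): [79 26 69 44]
  13. access 71: MISS. Cache (old->new): [79 26 69 44 71]
  14. access 79: HIT. Cache (old->new): [79 26 69 44 71]
  15. access 79: HIT. Cache (old->new): [79 26 69 44 71]
Total: 10 hits, 5 misses, 0 evictions

Hit rate = 10/15 = 2/3

Answer: 2/3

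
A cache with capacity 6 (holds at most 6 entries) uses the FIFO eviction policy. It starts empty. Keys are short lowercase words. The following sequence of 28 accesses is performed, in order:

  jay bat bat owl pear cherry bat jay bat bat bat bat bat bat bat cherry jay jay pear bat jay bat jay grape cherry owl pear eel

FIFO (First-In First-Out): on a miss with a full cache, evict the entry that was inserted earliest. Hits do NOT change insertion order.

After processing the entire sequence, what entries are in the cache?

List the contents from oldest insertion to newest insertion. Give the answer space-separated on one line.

Answer: bat owl pear cherry grape eel

Derivation:
FIFO simulation (capacity=6):
  1. access jay: MISS. Cache (old->new): [jay]
  2. access bat: MISS. Cache (old->new): [jay bat]
  3. access bat: HIT. Cache (old->new): [jay bat]
  4. access owl: MISS. Cache (old->new): [jay bat owl]
  5. access pear: MISS. Cache (old->new): [jay bat owl pear]
  6. access cherry: MISS. Cache (old->new): [jay bat owl pear cherry]
  7. access bat: HIT. Cache (old->new): [jay bat owl pear cherry]
  8. access jay: HIT. Cache (old->new): [jay bat owl pear cherry]
  9. access bat: HIT. Cache (old->new): [jay bat owl pear cherry]
  10. access bat: HIT. Cache (old->new): [jay bat owl pear cherry]
  11. access bat: HIT. Cache (old->new): [jay bat owl pear cherry]
  12. access bat: HIT. Cache (old->new): [jay bat owl pear cherry]
  13. access bat: HIT. Cache (old->new): [jay bat owl pear cherry]
  14. access bat: HIT. Cache (old->new): [jay bat owl pear cherry]
  15. access bat: HIT. Cache (old->new): [jay bat owl pear cherry]
  16. access cherry: HIT. Cache (old->new): [jay bat owl pear cherry]
  17. access jay: HIT. Cache (old->new): [jay bat owl pear cherry]
  18. access jay: HIT. Cache (old->new): [jay bat owl pear cherry]
  19. access pear: HIT. Cache (old->new): [jay bat owl pear cherry]
  20. access bat: HIT. Cache (old->new): [jay bat owl pear cherry]
  21. access jay: HIT. Cache (old->new): [jay bat owl pear cherry]
  22. access bat: HIT. Cache (old->new): [jay bat owl pear cherry]
  23. access jay: HIT. Cache (old->new): [jay bat owl pear cherry]
  24. access grape: MISS. Cache (old->new): [jay bat owl pear cherry grape]
  25. access cherry: HIT. Cache (old->new): [jay bat owl pear cherry grape]
  26. access owl: HIT. Cache (old->new): [jay bat owl pear cherry grape]
  27. access pear: HIT. Cache (old->new): [jay bat owl pear cherry grape]
  28. access eel: MISS, evict jay. Cache (old->new): [bat owl pear cherry grape eel]
Total: 21 hits, 7 misses, 1 evictions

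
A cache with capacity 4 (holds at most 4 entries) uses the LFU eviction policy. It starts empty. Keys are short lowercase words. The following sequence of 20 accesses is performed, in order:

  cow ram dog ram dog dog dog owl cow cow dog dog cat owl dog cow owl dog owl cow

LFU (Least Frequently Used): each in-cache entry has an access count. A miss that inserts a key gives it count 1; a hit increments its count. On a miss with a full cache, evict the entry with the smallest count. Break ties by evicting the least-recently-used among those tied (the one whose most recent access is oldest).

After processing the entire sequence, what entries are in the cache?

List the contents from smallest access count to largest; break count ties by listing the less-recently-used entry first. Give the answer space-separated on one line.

Answer: ram owl cow dog

Derivation:
LFU simulation (capacity=4):
  1. access cow: MISS. Cache: [cow(c=1)]
  2. access ram: MISS. Cache: [cow(c=1) ram(c=1)]
  3. access dog: MISS. Cache: [cow(c=1) ram(c=1) dog(c=1)]
  4. access ram: HIT, count now 2. Cache: [cow(c=1) dog(c=1) ram(c=2)]
  5. access dog: HIT, count now 2. Cache: [cow(c=1) ram(c=2) dog(c=2)]
  6. access dog: HIT, count now 3. Cache: [cow(c=1) ram(c=2) dog(c=3)]
  7. access dog: HIT, count now 4. Cache: [cow(c=1) ram(c=2) dog(c=4)]
  8. access owl: MISS. Cache: [cow(c=1) owl(c=1) ram(c=2) dog(c=4)]
  9. access cow: HIT, count now 2. Cache: [owl(c=1) ram(c=2) cow(c=2) dog(c=4)]
  10. access cow: HIT, count now 3. Cache: [owl(c=1) ram(c=2) cow(c=3) dog(c=4)]
  11. access dog: HIT, count now 5. Cache: [owl(c=1) ram(c=2) cow(c=3) dog(c=5)]
  12. access dog: HIT, count now 6. Cache: [owl(c=1) ram(c=2) cow(c=3) dog(c=6)]
  13. access cat: MISS, evict owl(c=1). Cache: [cat(c=1) ram(c=2) cow(c=3) dog(c=6)]
  14. access owl: MISS, evict cat(c=1). Cache: [owl(c=1) ram(c=2) cow(c=3) dog(c=6)]
  15. access dog: HIT, count now 7. Cache: [owl(c=1) ram(c=2) cow(c=3) dog(c=7)]
  16. access cow: HIT, count now 4. Cache: [owl(c=1) ram(c=2) cow(c=4) dog(c=7)]
  17. access owl: HIT, count now 2. Cache: [ram(c=2) owl(c=2) cow(c=4) dog(c=7)]
  18. access dog: HIT, count now 8. Cache: [ram(c=2) owl(c=2) cow(c=4) dog(c=8)]
  19. access owl: HIT, count now 3. Cache: [ram(c=2) owl(c=3) cow(c=4) dog(c=8)]
  20. access cow: HIT, count now 5. Cache: [ram(c=2) owl(c=3) cow(c=5) dog(c=8)]
Total: 14 hits, 6 misses, 2 evictions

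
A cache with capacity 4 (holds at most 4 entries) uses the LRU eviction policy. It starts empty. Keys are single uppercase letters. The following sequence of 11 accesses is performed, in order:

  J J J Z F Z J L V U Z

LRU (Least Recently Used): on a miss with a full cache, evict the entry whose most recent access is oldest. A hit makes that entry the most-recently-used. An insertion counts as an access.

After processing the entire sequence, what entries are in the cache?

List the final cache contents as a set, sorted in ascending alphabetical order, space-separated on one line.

LRU simulation (capacity=4):
  1. access J: MISS. Cache (LRU->MRU): [J]
  2. access J: HIT. Cache (LRU->MRU): [J]
  3. access J: HIT. Cache (LRU->MRU): [J]
  4. access Z: MISS. Cache (LRU->MRU): [J Z]
  5. access F: MISS. Cache (LRU->MRU): [J Z F]
  6. access Z: HIT. Cache (LRU->MRU): [J F Z]
  7. access J: HIT. Cache (LRU->MRU): [F Z J]
  8. access L: MISS. Cache (LRU->MRU): [F Z J L]
  9. access V: MISS, evict F. Cache (LRU->MRU): [Z J L V]
  10. access U: MISS, evict Z. Cache (LRU->MRU): [J L V U]
  11. access Z: MISS, evict J. Cache (LRU->MRU): [L V U Z]
Total: 4 hits, 7 misses, 3 evictions

Answer: L U V Z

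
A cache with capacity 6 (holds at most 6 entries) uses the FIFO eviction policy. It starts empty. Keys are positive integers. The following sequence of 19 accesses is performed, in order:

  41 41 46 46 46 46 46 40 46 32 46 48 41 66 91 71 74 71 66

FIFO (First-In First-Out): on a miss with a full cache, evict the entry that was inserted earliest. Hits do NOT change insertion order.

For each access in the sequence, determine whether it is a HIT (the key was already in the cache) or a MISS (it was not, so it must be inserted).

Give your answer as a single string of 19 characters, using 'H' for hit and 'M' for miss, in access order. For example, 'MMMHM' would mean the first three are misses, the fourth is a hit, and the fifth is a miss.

FIFO simulation (capacity=6):
  1. access 41: MISS. Cache (old->new): [41]
  2. access 41: HIT. Cache (old->new): [41]
  3. access 46: MISS. Cache (old->new): [41 46]
  4. access 46: HIT. Cache (old->new): [41 46]
  5. access 46: HIT. Cache (old->new): [41 46]
  6. access 46: HIT. Cache (old->new): [41 46]
  7. access 46: HIT. Cache (old->new): [41 46]
  8. access 40: MISS. Cache (old->new): [41 46 40]
  9. access 46: HIT. Cache (old->new): [41 46 40]
  10. access 32: MISS. Cache (old->new): [41 46 40 32]
  11. access 46: HIT. Cache (old->new): [41 46 40 32]
  12. access 48: MISS. Cache (old->new): [41 46 40 32 48]
  13. access 41: HIT. Cache (old->new): [41 46 40 32 48]
  14. access 66: MISS. Cache (old->new): [41 46 40 32 48 66]
  15. access 91: MISS, evict 41. Cache (old->new): [46 40 32 48 66 91]
  16. access 71: MISS, evict 46. Cache (old->new): [40 32 48 66 91 71]
  17. access 74: MISS, evict 40. Cache (old->new): [32 48 66 91 71 74]
  18. access 71: HIT. Cache (old->new): [32 48 66 91 71 74]
  19. access 66: HIT. Cache (old->new): [32 48 66 91 71 74]
Total: 10 hits, 9 misses, 3 evictions

Answer: MHMHHHHMHMHMHMMMMHH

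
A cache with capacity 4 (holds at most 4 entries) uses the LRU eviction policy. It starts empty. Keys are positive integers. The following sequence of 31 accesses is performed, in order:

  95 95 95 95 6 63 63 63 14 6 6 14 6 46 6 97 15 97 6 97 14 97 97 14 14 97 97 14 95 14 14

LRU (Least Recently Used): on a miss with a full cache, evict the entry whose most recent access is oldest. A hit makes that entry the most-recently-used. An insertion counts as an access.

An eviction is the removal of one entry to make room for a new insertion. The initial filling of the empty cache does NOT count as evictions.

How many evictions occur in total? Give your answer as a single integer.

Answer: 5

Derivation:
LRU simulation (capacity=4):
  1. access 95: MISS. Cache (LRU->MRU): [95]
  2. access 95: HIT. Cache (LRU->MRU): [95]
  3. access 95: HIT. Cache (LRU->MRU): [95]
  4. access 95: HIT. Cache (LRU->MRU): [95]
  5. access 6: MISS. Cache (LRU->MRU): [95 6]
  6. access 63: MISS. Cache (LRU->MRU): [95 6 63]
  7. access 63: HIT. Cache (LRU->MRU): [95 6 63]
  8. access 63: HIT. Cache (LRU->MRU): [95 6 63]
  9. access 14: MISS. Cache (LRU->MRU): [95 6 63 14]
  10. access 6: HIT. Cache (LRU->MRU): [95 63 14 6]
  11. access 6: HIT. Cache (LRU->MRU): [95 63 14 6]
  12. access 14: HIT. Cache (LRU->MRU): [95 63 6 14]
  13. access 6: HIT. Cache (LRU->MRU): [95 63 14 6]
  14. access 46: MISS, evict 95. Cache (LRU->MRU): [63 14 6 46]
  15. access 6: HIT. Cache (LRU->MRU): [63 14 46 6]
  16. access 97: MISS, evict 63. Cache (LRU->MRU): [14 46 6 97]
  17. access 15: MISS, evict 14. Cache (LRU->MRU): [46 6 97 15]
  18. access 97: HIT. Cache (LRU->MRU): [46 6 15 97]
  19. access 6: HIT. Cache (LRU->MRU): [46 15 97 6]
  20. access 97: HIT. Cache (LRU->MRU): [46 15 6 97]
  21. access 14: MISS, evict 46. Cache (LRU->MRU): [15 6 97 14]
  22. access 97: HIT. Cache (LRU->MRU): [15 6 14 97]
  23. access 97: HIT. Cache (LRU->MRU): [15 6 14 97]
  24. access 14: HIT. Cache (LRU->MRU): [15 6 97 14]
  25. access 14: HIT. Cache (LRU->MRU): [15 6 97 14]
  26. access 97: HIT. Cache (LRU->MRU): [15 6 14 97]
  27. access 97: HIT. Cache (LRU->MRU): [15 6 14 97]
  28. access 14: HIT. Cache (LRU->MRU): [15 6 97 14]
  29. access 95: MISS, evict 15. Cache (LRU->MRU): [6 97 14 95]
  30. access 14: HIT. Cache (LRU->MRU): [6 97 95 14]
  31. access 14: HIT. Cache (LRU->MRU): [6 97 95 14]
Total: 22 hits, 9 misses, 5 evictions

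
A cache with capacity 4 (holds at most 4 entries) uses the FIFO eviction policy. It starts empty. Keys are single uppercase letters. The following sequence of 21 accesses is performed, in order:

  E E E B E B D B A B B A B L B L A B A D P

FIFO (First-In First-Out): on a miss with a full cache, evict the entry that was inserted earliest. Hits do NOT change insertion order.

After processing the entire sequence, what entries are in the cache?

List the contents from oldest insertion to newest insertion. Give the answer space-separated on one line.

Answer: D A L P

Derivation:
FIFO simulation (capacity=4):
  1. access E: MISS. Cache (old->new): [E]
  2. access E: HIT. Cache (old->new): [E]
  3. access E: HIT. Cache (old->new): [E]
  4. access B: MISS. Cache (old->new): [E B]
  5. access E: HIT. Cache (old->new): [E B]
  6. access B: HIT. Cache (old->new): [E B]
  7. access D: MISS. Cache (old->new): [E B D]
  8. access B: HIT. Cache (old->new): [E B D]
  9. access A: MISS. Cache (old->new): [E B D A]
  10. access B: HIT. Cache (old->new): [E B D A]
  11. access B: HIT. Cache (old->new): [E B D A]
  12. access A: HIT. Cache (old->new): [E B D A]
  13. access B: HIT. Cache (old->new): [E B D A]
  14. access L: MISS, evict E. Cache (old->new): [B D A L]
  15. access B: HIT. Cache (old->new): [B D A L]
  16. access L: HIT. Cache (old->new): [B D A L]
  17. access A: HIT. Cache (old->new): [B D A L]
  18. access B: HIT. Cache (old->new): [B D A L]
  19. access A: HIT. Cache (old->new): [B D A L]
  20. access D: HIT. Cache (old->new): [B D A L]
  21. access P: MISS, evict B. Cache (old->new): [D A L P]
Total: 15 hits, 6 misses, 2 evictions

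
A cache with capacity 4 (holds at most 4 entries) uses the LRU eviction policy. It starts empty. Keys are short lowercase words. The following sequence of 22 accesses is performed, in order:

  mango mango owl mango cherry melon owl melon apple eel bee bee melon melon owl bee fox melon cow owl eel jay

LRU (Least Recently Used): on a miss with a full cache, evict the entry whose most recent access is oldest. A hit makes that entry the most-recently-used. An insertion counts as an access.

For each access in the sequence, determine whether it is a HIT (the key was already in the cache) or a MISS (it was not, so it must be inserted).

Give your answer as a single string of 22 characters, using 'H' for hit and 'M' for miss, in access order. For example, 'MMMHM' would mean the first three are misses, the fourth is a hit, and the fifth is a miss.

Answer: MHMHMMHHMMMHHHMHMHMMMM

Derivation:
LRU simulation (capacity=4):
  1. access mango: MISS. Cache (LRU->MRU): [mango]
  2. access mango: HIT. Cache (LRU->MRU): [mango]
  3. access owl: MISS. Cache (LRU->MRU): [mango owl]
  4. access mango: HIT. Cache (LRU->MRU): [owl mango]
  5. access cherry: MISS. Cache (LRU->MRU): [owl mango cherry]
  6. access melon: MISS. Cache (LRU->MRU): [owl mango cherry melon]
  7. access owl: HIT. Cache (LRU->MRU): [mango cherry melon owl]
  8. access melon: HIT. Cache (LRU->MRU): [mango cherry owl melon]
  9. access apple: MISS, evict mango. Cache (LRU->MRU): [cherry owl melon apple]
  10. access eel: MISS, evict cherry. Cache (LRU->MRU): [owl melon apple eel]
  11. access bee: MISS, evict owl. Cache (LRU->MRU): [melon apple eel bee]
  12. access bee: HIT. Cache (LRU->MRU): [melon apple eel bee]
  13. access melon: HIT. Cache (LRU->MRU): [apple eel bee melon]
  14. access melon: HIT. Cache (LRU->MRU): [apple eel bee melon]
  15. access owl: MISS, evict apple. Cache (LRU->MRU): [eel bee melon owl]
  16. access bee: HIT. Cache (LRU->MRU): [eel melon owl bee]
  17. access fox: MISS, evict eel. Cache (LRU->MRU): [melon owl bee fox]
  18. access melon: HIT. Cache (LRU->MRU): [owl bee fox melon]
  19. access cow: MISS, evict owl. Cache (LRU->MRU): [bee fox melon cow]
  20. access owl: MISS, evict bee. Cache (LRU->MRU): [fox melon cow owl]
  21. access eel: MISS, evict fox. Cache (LRU->MRU): [melon cow owl eel]
  22. access jay: MISS, evict melon. Cache (LRU->MRU): [cow owl eel jay]
Total: 9 hits, 13 misses, 9 evictions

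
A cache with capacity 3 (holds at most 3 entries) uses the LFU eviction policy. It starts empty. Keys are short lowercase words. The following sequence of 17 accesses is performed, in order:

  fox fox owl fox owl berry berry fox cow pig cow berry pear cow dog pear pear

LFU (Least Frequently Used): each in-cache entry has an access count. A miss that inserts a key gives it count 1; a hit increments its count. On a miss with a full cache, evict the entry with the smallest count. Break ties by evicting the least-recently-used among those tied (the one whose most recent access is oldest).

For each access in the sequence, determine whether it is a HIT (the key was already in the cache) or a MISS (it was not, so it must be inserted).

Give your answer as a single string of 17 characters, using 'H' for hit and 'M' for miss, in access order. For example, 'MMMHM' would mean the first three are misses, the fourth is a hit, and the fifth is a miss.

LFU simulation (capacity=3):
  1. access fox: MISS. Cache: [fox(c=1)]
  2. access fox: HIT, count now 2. Cache: [fox(c=2)]
  3. access owl: MISS. Cache: [owl(c=1) fox(c=2)]
  4. access fox: HIT, count now 3. Cache: [owl(c=1) fox(c=3)]
  5. access owl: HIT, count now 2. Cache: [owl(c=2) fox(c=3)]
  6. access berry: MISS. Cache: [berry(c=1) owl(c=2) fox(c=3)]
  7. access berry: HIT, count now 2. Cache: [owl(c=2) berry(c=2) fox(c=3)]
  8. access fox: HIT, count now 4. Cache: [owl(c=2) berry(c=2) fox(c=4)]
  9. access cow: MISS, evict owl(c=2). Cache: [cow(c=1) berry(c=2) fox(c=4)]
  10. access pig: MISS, evict cow(c=1). Cache: [pig(c=1) berry(c=2) fox(c=4)]
  11. access cow: MISS, evict pig(c=1). Cache: [cow(c=1) berry(c=2) fox(c=4)]
  12. access berry: HIT, count now 3. Cache: [cow(c=1) berry(c=3) fox(c=4)]
  13. access pear: MISS, evict cow(c=1). Cache: [pear(c=1) berry(c=3) fox(c=4)]
  14. access cow: MISS, evict pear(c=1). Cache: [cow(c=1) berry(c=3) fox(c=4)]
  15. access dog: MISS, evict cow(c=1). Cache: [dog(c=1) berry(c=3) fox(c=4)]
  16. access pear: MISS, evict dog(c=1). Cache: [pear(c=1) berry(c=3) fox(c=4)]
  17. access pear: HIT, count now 2. Cache: [pear(c=2) berry(c=3) fox(c=4)]
Total: 7 hits, 10 misses, 7 evictions

Answer: MHMHHMHHMMMHMMMMH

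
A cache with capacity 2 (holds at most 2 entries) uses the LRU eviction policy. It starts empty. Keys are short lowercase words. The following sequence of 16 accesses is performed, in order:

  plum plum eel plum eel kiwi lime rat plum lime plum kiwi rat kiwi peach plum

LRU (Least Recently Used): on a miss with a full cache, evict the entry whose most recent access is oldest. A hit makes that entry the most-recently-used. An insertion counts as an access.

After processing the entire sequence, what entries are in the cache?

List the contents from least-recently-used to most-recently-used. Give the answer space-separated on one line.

Answer: peach plum

Derivation:
LRU simulation (capacity=2):
  1. access plum: MISS. Cache (LRU->MRU): [plum]
  2. access plum: HIT. Cache (LRU->MRU): [plum]
  3. access eel: MISS. Cache (LRU->MRU): [plum eel]
  4. access plum: HIT. Cache (LRU->MRU): [eel plum]
  5. access eel: HIT. Cache (LRU->MRU): [plum eel]
  6. access kiwi: MISS, evict plum. Cache (LRU->MRU): [eel kiwi]
  7. access lime: MISS, evict eel. Cache (LRU->MRU): [kiwi lime]
  8. access rat: MISS, evict kiwi. Cache (LRU->MRU): [lime rat]
  9. access plum: MISS, evict lime. Cache (LRU->MRU): [rat plum]
  10. access lime: MISS, evict rat. Cache (LRU->MRU): [plum lime]
  11. access plum: HIT. Cache (LRU->MRU): [lime plum]
  12. access kiwi: MISS, evict lime. Cache (LRU->MRU): [plum kiwi]
  13. access rat: MISS, evict plum. Cache (LRU->MRU): [kiwi rat]
  14. access kiwi: HIT. Cache (LRU->MRU): [rat kiwi]
  15. access peach: MISS, evict rat. Cache (LRU->MRU): [kiwi peach]
  16. access plum: MISS, evict kiwi. Cache (LRU->MRU): [peach plum]
Total: 5 hits, 11 misses, 9 evictions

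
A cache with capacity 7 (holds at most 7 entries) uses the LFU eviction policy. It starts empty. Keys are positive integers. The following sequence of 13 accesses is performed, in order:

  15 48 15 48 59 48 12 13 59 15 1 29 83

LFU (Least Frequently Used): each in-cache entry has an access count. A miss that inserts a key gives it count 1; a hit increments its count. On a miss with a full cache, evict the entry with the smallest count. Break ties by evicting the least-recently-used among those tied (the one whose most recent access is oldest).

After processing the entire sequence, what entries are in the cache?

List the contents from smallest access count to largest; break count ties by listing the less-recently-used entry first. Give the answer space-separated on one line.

LFU simulation (capacity=7):
  1. access 15: MISS. Cache: [15(c=1)]
  2. access 48: MISS. Cache: [15(c=1) 48(c=1)]
  3. access 15: HIT, count now 2. Cache: [48(c=1) 15(c=2)]
  4. access 48: HIT, count now 2. Cache: [15(c=2) 48(c=2)]
  5. access 59: MISS. Cache: [59(c=1) 15(c=2) 48(c=2)]
  6. access 48: HIT, count now 3. Cache: [59(c=1) 15(c=2) 48(c=3)]
  7. access 12: MISS. Cache: [59(c=1) 12(c=1) 15(c=2) 48(c=3)]
  8. access 13: MISS. Cache: [59(c=1) 12(c=1) 13(c=1) 15(c=2) 48(c=3)]
  9. access 59: HIT, count now 2. Cache: [12(c=1) 13(c=1) 15(c=2) 59(c=2) 48(c=3)]
  10. access 15: HIT, count now 3. Cache: [12(c=1) 13(c=1) 59(c=2) 48(c=3) 15(c=3)]
  11. access 1: MISS. Cache: [12(c=1) 13(c=1) 1(c=1) 59(c=2) 48(c=3) 15(c=3)]
  12. access 29: MISS. Cache: [12(c=1) 13(c=1) 1(c=1) 29(c=1) 59(c=2) 48(c=3) 15(c=3)]
  13. access 83: MISS, evict 12(c=1). Cache: [13(c=1) 1(c=1) 29(c=1) 83(c=1) 59(c=2) 48(c=3) 15(c=3)]
Total: 5 hits, 8 misses, 1 evictions

Answer: 13 1 29 83 59 48 15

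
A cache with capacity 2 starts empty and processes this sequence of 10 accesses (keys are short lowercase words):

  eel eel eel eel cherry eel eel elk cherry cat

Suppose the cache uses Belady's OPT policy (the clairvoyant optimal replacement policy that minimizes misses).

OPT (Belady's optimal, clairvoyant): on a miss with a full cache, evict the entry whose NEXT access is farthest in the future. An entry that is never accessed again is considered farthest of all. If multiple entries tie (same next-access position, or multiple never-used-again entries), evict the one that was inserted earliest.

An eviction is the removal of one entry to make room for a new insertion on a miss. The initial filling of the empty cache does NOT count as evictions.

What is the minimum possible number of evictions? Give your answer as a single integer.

Answer: 2

Derivation:
OPT (Belady) simulation (capacity=2):
  1. access eel: MISS. Cache: [eel]
  2. access eel: HIT. Next use of eel: step 3. Cache: [eel]
  3. access eel: HIT. Next use of eel: step 4. Cache: [eel]
  4. access eel: HIT. Next use of eel: step 6. Cache: [eel]
  5. access cherry: MISS. Cache: [eel cherry]
  6. access eel: HIT. Next use of eel: step 7. Cache: [eel cherry]
  7. access eel: HIT. Next use of eel: never. Cache: [eel cherry]
  8. access elk: MISS, evict eel (next use: never). Cache: [cherry elk]
  9. access cherry: HIT. Next use of cherry: never. Cache: [cherry elk]
  10. access cat: MISS, evict cherry (next use: never). Cache: [elk cat]
Total: 6 hits, 4 misses, 2 evictions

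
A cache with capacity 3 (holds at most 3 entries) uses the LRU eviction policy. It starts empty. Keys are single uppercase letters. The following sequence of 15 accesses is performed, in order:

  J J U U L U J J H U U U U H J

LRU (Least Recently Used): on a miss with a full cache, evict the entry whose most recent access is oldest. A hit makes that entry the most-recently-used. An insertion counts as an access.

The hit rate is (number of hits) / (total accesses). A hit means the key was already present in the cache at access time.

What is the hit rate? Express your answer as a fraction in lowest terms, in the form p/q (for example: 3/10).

LRU simulation (capacity=3):
  1. access J: MISS. Cache (LRU->MRU): [J]
  2. access J: HIT. Cache (LRU->MRU): [J]
  3. access U: MISS. Cache (LRU->MRU): [J U]
  4. access U: HIT. Cache (LRU->MRU): [J U]
  5. access L: MISS. Cache (LRU->MRU): [J U L]
  6. access U: HIT. Cache (LRU->MRU): [J L U]
  7. access J: HIT. Cache (LRU->MRU): [L U J]
  8. access J: HIT. Cache (LRU->MRU): [L U J]
  9. access H: MISS, evict L. Cache (LRU->MRU): [U J H]
  10. access U: HIT. Cache (LRU->MRU): [J H U]
  11. access U: HIT. Cache (LRU->MRU): [J H U]
  12. access U: HIT. Cache (LRU->MRU): [J H U]
  13. access U: HIT. Cache (LRU->MRU): [J H U]
  14. access H: HIT. Cache (LRU->MRU): [J U H]
  15. access J: HIT. Cache (LRU->MRU): [U H J]
Total: 11 hits, 4 misses, 1 evictions

Hit rate = 11/15

Answer: 11/15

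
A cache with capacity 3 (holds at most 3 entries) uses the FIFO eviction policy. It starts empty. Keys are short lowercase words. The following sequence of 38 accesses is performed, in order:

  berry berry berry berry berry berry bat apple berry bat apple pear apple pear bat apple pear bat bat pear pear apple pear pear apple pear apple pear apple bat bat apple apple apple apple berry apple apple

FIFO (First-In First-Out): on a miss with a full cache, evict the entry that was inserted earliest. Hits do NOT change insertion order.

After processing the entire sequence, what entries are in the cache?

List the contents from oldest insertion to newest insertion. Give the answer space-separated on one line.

Answer: apple pear berry

Derivation:
FIFO simulation (capacity=3):
  1. access berry: MISS. Cache (old->new): [berry]
  2. access berry: HIT. Cache (old->new): [berry]
  3. access berry: HIT. Cache (old->new): [berry]
  4. access berry: HIT. Cache (old->new): [berry]
  5. access berry: HIT. Cache (old->new): [berry]
  6. access berry: HIT. Cache (old->new): [berry]
  7. access bat: MISS. Cache (old->new): [berry bat]
  8. access apple: MISS. Cache (old->new): [berry bat apple]
  9. access berry: HIT. Cache (old->new): [berry bat apple]
  10. access bat: HIT. Cache (old->new): [berry bat apple]
  11. access apple: HIT. Cache (old->new): [berry bat apple]
  12. access pear: MISS, evict berry. Cache (old->new): [bat apple pear]
  13. access apple: HIT. Cache (old->new): [bat apple pear]
  14. access pear: HIT. Cache (old->new): [bat apple pear]
  15. access bat: HIT. Cache (old->new): [bat apple pear]
  16. access apple: HIT. Cache (old->new): [bat apple pear]
  17. access pear: HIT. Cache (old->new): [bat apple pear]
  18. access bat: HIT. Cache (old->new): [bat apple pear]
  19. access bat: HIT. Cache (old->new): [bat apple pear]
  20. access pear: HIT. Cache (old->new): [bat apple pear]
  21. access pear: HIT. Cache (old->new): [bat apple pear]
  22. access apple: HIT. Cache (old->new): [bat apple pear]
  23. access pear: HIT. Cache (old->new): [bat apple pear]
  24. access pear: HIT. Cache (old->new): [bat apple pear]
  25. access apple: HIT. Cache (old->new): [bat apple pear]
  26. access pear: HIT. Cache (old->new): [bat apple pear]
  27. access apple: HIT. Cache (old->new): [bat apple pear]
  28. access pear: HIT. Cache (old->new): [bat apple pear]
  29. access apple: HIT. Cache (old->new): [bat apple pear]
  30. access bat: HIT. Cache (old->new): [bat apple pear]
  31. access bat: HIT. Cache (old->new): [bat apple pear]
  32. access apple: HIT. Cache (old->new): [bat apple pear]
  33. access apple: HIT. Cache (old->new): [bat apple pear]
  34. access apple: HIT. Cache (old->new): [bat apple pear]
  35. access apple: HIT. Cache (old->new): [bat apple pear]
  36. access berry: MISS, evict bat. Cache (old->new): [apple pear berry]
  37. access apple: HIT. Cache (old->new): [apple pear berry]
  38. access apple: HIT. Cache (old->new): [apple pear berry]
Total: 33 hits, 5 misses, 2 evictions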